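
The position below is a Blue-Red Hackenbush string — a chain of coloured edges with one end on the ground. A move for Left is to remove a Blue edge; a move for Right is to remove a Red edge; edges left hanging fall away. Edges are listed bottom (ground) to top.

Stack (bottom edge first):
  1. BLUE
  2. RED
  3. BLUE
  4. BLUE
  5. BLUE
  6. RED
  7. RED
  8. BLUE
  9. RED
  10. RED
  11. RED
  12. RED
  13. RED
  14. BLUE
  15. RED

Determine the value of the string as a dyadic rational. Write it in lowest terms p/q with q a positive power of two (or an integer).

Prefix values for BLUE RED BLUE BLUE BLUE RED RED BLUE RED RED RED RED RED BLUE RED via {L|R} + simplicity:
v_1 [B]  L=[0]  R=[]  => 1
v_2 [BR]  L=[0]  R=[1]  => 1/2
v_3 [BRB]  L=[0, 1/2]  R=[1]  => 3/4
v_4 [BRBB]  L=[0, 1/2, 3/4]  R=[1]  => 7/8
v_5 [BRBBB]  L=[0, 1/2, 3/4, 7/8]  R=[1]  => 15/16
v_6 [BRBBBR]  L=[0, 1/2, 3/4, 7/8]  R=[15/16, 1]  => 29/32
v_7 [BRBBBRR]  L=[0, 1/2, 3/4, 7/8]  R=[29/32, 15/16, 1]  => 57/64
v_8 [BRBBBRRB]  L=[0, 1/2, 3/4, 7/8, 57/64]  R=[29/32, 15/16, 1]  => 115/128
v_9 [BRBBBRRBR]  L=[0, 1/2, 3/4, 7/8, 57/64]  R=[115/128, 29/32, 15/16, 1]  => 229/256
v_10 [BRBBBRRBRR]  L=[0, 1/2, 3/4, 7/8, 57/64]  R=[229/256, 115/128, 29/32, 15/16, 1]  => 457/512
v_11 [BRBBBRRBRRR]  L=[0, 1/2, 3/4, 7/8, 57/64]  R=[457/512, 229/256, 115/128, 29/32, 15/16, 1]  => 913/1024
v_12 [BRBBBRRBRRRR]  L=[0, 1/2, 3/4, 7/8, 57/64]  R=[913/1024, 457/512, 229/256, 115/128, 29/32, 15/16, 1]  => 1825/2048
v_13 [BRBBBRRBRRRRR]  L=[0, 1/2, 3/4, 7/8, 57/64]  R=[1825/2048, 913/1024, 457/512, 229/256, 115/128, 29/32, 15/16, 1]  => 3649/4096
v_14 [BRBBBRRBRRRRRB]  L=[0, 1/2, 3/4, 7/8, 57/64, 3649/4096]  R=[1825/2048, 913/1024, 457/512, 229/256, 115/128, 29/32, 15/16, 1]  => 7299/8192
v_15 [BRBBBRRBRRRRRBR]  L=[0, 1/2, 3/4, 7/8, 57/64, 3649/4096]  R=[7299/8192, 1825/2048, 913/1024, 457/512, 229/256, 115/128, 29/32, 15/16, 1]  => 14597/16384

14597/16384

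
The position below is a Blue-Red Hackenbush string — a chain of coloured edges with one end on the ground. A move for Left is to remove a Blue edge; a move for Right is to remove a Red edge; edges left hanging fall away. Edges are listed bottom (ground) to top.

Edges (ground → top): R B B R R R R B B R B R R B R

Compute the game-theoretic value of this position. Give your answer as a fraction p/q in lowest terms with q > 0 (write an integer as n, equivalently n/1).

-7771/16384

Build val(s[:k]) for k = 1..15, string s = R B B R R R R B B R B R R B R.
edge 1 of 15 (R): { none | 0 } = -1
edge 2 of 15 (B): { -1 | 0 } = -1/2
edge 3 of 15 (B): { -1,-1/2 | 0 } = -1/4
edge 4 of 15 (R): { -1,-1/2 | -1/4,0 } = -3/8
edge 5 of 15 (R): { -1,-1/2 | -3/8,-1/4,0 } = -7/16
edge 6 of 15 (R): { -1,-1/2 | -7/16,-3/8,-1/4,0 } = -15/32
edge 7 of 15 (R): { -1,-1/2 | -15/32,-7/16,-3/8,-1/4,0 } = -31/64
edge 8 of 15 (B): { -1,-1/2,-31/64 | -15/32,-7/16,-3/8,-1/4,0 } = -61/128
edge 9 of 15 (B): { -1,-1/2,-31/64,-61/128 | -15/32,-7/16,-3/8,-1/4,0 } = -121/256
edge 10 of 15 (R): { -1,-1/2,-31/64,-61/128 | -121/256,-15/32,-7/16,-3/8,-1/4,0 } = -243/512
edge 11 of 15 (B): { -1,-1/2,-31/64,-61/128,-243/512 | -121/256,-15/32,-7/16,-3/8,-1/4,0 } = -485/1024
edge 12 of 15 (R): { -1,-1/2,-31/64,-61/128,-243/512 | -485/1024,-121/256,-15/32,-7/16,-3/8,-1/4,0 } = -971/2048
edge 13 of 15 (R): { -1,-1/2,-31/64,-61/128,-243/512 | -971/2048,-485/1024,-121/256,-15/32,-7/16,-3/8,-1/4,0 } = -1943/4096
edge 14 of 15 (B): { -1,-1/2,-31/64,-61/128,-243/512,-1943/4096 | -971/2048,-485/1024,-121/256,-15/32,-7/16,-3/8,-1/4,0 } = -3885/8192
edge 15 of 15 (R): { -1,-1/2,-31/64,-61/128,-243/512,-1943/4096 | -3885/8192,-971/2048,-485/1024,-121/256,-15/32,-7/16,-3/8,-1/4,0 } = -7771/16384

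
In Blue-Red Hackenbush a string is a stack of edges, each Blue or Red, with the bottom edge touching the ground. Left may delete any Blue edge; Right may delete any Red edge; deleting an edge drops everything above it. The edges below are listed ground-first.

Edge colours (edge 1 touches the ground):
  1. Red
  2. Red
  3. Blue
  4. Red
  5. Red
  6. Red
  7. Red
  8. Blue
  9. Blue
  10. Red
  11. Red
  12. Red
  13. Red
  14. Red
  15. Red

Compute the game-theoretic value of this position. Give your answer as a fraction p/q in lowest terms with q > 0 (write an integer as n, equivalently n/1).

Build G(s[:k]) for k = 1..15, string s = Red Red Blue Red Red Red Red Blue Blue Red Red Red Red Red Red.
R: Left {  }, Right { 0 } => simplest -1
RR: Left {  }, Right { -1 0 } => simplest -2
RRB: Left { -2 }, Right { -1 0 } => simplest -3/2
RRBR: Left { -2 }, Right { -3/2 -1 0 } => simplest -7/4
RRBRR: Left { -2 }, Right { -7/4 -3/2 -1 0 } => simplest -15/8
RRBRRR: Left { -2 }, Right { -15/8 -7/4 -3/2 -1 0 } => simplest -31/16
RRBRRRR: Left { -2 }, Right { -31/16 -15/8 -7/4 -3/2 -1 0 } => simplest -63/32
RRBRRRRB: Left { -2 -63/32 }, Right { -31/16 -15/8 -7/4 -3/2 -1 0 } => simplest -125/64
RRBRRRRBB: Left { -2 -63/32 -125/64 }, Right { -31/16 -15/8 -7/4 -3/2 -1 0 } => simplest -249/128
RRBRRRRBBR: Left { -2 -63/32 -125/64 }, Right { -249/128 -31/16 -15/8 -7/4 -3/2 -1 0 } => simplest -499/256
RRBRRRRBBRR: Left { -2 -63/32 -125/64 }, Right { -499/256 -249/128 -31/16 -15/8 -7/4 -3/2 -1 0 } => simplest -999/512
RRBRRRRBBRRR: Left { -2 -63/32 -125/64 }, Right { -999/512 -499/256 -249/128 -31/16 -15/8 -7/4 -3/2 -1 0 } => simplest -1999/1024
RRBRRRRBBRRRR: Left { -2 -63/32 -125/64 }, Right { -1999/1024 -999/512 -499/256 -249/128 -31/16 -15/8 -7/4 -3/2 -1 0 } => simplest -3999/2048
RRBRRRRBBRRRRR: Left { -2 -63/32 -125/64 }, Right { -3999/2048 -1999/1024 -999/512 -499/256 -249/128 -31/16 -15/8 -7/4 -3/2 -1 0 } => simplest -7999/4096
RRBRRRRBBRRRRRR: Left { -2 -63/32 -125/64 }, Right { -7999/4096 -3999/2048 -1999/1024 -999/512 -499/256 -249/128 -31/16 -15/8 -7/4 -3/2 -1 0 } => simplest -15999/8192

-15999/8192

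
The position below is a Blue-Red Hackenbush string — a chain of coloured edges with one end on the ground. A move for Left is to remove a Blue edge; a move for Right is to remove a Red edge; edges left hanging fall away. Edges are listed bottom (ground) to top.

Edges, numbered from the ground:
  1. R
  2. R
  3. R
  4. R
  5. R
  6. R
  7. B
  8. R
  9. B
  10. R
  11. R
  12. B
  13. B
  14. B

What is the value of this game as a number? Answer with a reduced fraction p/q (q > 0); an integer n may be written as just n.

-1457/256

v(R) = { · | 0 } so -1
v(RR) = { · | -1 0 } so -2
v(RRR) = { · | -2 -1 0 } so -3
v(RRRR) = { · | -3 -2 -1 0 } so -4
v(RRRRR) = { · | -4 -3 -2 -1 0 } so -5
v(RRRRRR) = { · | -5 -4 -3 -2 -1 0 } so -6
v(RRRRRRB) = { -6 | -5 -4 -3 -2 -1 0 } so -11/2
v(RRRRRRBR) = { -6 | -11/2 -5 -4 -3 -2 -1 0 } so -23/4
v(RRRRRRBRB) = { -6 -23/4 | -11/2 -5 -4 -3 -2 -1 0 } so -45/8
v(RRRRRRBRBR) = { -6 -23/4 | -45/8 -11/2 -5 -4 -3 -2 -1 0 } so -91/16
v(RRRRRRBRBRR) = { -6 -23/4 | -91/16 -45/8 -11/2 -5 -4 -3 -2 -1 0 } so -183/32
v(RRRRRRBRBRRB) = { -6 -23/4 -183/32 | -91/16 -45/8 -11/2 -5 -4 -3 -2 -1 0 } so -365/64
v(RRRRRRBRBRRBB) = { -6 -23/4 -183/32 -365/64 | -91/16 -45/8 -11/2 -5 -4 -3 -2 -1 0 } so -729/128
v(RRRRRRBRBRRBBB) = { -6 -23/4 -183/32 -365/64 -729/128 | -91/16 -45/8 -11/2 -5 -4 -3 -2 -1 0 } so -1457/256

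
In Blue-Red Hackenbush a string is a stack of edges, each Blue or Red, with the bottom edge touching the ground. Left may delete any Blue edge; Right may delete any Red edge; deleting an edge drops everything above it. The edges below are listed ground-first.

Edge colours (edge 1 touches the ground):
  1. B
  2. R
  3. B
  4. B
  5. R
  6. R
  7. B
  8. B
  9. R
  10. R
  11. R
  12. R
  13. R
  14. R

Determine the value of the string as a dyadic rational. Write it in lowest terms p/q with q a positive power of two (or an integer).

6529/8192

v(B) = { 0 | ∅ } -> 1
v(BR) = { 0 | 1 } -> 1/2
v(BRB) = { 0; 1/2 | 1 } -> 3/4
v(BRBB) = { 0; 1/2; 3/4 | 1 } -> 7/8
v(BRBBR) = { 0; 1/2; 3/4 | 7/8; 1 } -> 13/16
v(BRBBRR) = { 0; 1/2; 3/4 | 13/16; 7/8; 1 } -> 25/32
v(BRBBRRB) = { 0; 1/2; 3/4; 25/32 | 13/16; 7/8; 1 } -> 51/64
v(BRBBRRBB) = { 0; 1/2; 3/4; 25/32; 51/64 | 13/16; 7/8; 1 } -> 103/128
v(BRBBRRBBR) = { 0; 1/2; 3/4; 25/32; 51/64 | 103/128; 13/16; 7/8; 1 } -> 205/256
v(BRBBRRBBRR) = { 0; 1/2; 3/4; 25/32; 51/64 | 205/256; 103/128; 13/16; 7/8; 1 } -> 409/512
v(BRBBRRBBRRR) = { 0; 1/2; 3/4; 25/32; 51/64 | 409/512; 205/256; 103/128; 13/16; 7/8; 1 } -> 817/1024
v(BRBBRRBBRRRR) = { 0; 1/2; 3/4; 25/32; 51/64 | 817/1024; 409/512; 205/256; 103/128; 13/16; 7/8; 1 } -> 1633/2048
v(BRBBRRBBRRRRR) = { 0; 1/2; 3/4; 25/32; 51/64 | 1633/2048; 817/1024; 409/512; 205/256; 103/128; 13/16; 7/8; 1 } -> 3265/4096
v(BRBBRRBBRRRRRR) = { 0; 1/2; 3/4; 25/32; 51/64 | 3265/4096; 1633/2048; 817/1024; 409/512; 205/256; 103/128; 13/16; 7/8; 1 } -> 6529/8192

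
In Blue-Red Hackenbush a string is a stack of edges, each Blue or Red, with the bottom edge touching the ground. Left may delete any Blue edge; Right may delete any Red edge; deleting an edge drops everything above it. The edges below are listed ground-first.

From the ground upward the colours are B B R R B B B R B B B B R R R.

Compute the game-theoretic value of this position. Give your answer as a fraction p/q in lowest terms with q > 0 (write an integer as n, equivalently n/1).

B: Left { 0 }, Right { ∅ } => simplest 1
BB: Left { 0, 1 }, Right { ∅ } => simplest 2
BBR: Left { 0, 1 }, Right { 2 } => simplest 3/2
BBRR: Left { 0, 1 }, Right { 3/2, 2 } => simplest 5/4
BBRRB: Left { 0, 1, 5/4 }, Right { 3/2, 2 } => simplest 11/8
BBRRBB: Left { 0, 1, 5/4, 11/8 }, Right { 3/2, 2 } => simplest 23/16
BBRRBBB: Left { 0, 1, 5/4, 11/8, 23/16 }, Right { 3/2, 2 } => simplest 47/32
BBRRBBBR: Left { 0, 1, 5/4, 11/8, 23/16 }, Right { 47/32, 3/2, 2 } => simplest 93/64
BBRRBBBRB: Left { 0, 1, 5/4, 11/8, 23/16, 93/64 }, Right { 47/32, 3/2, 2 } => simplest 187/128
BBRRBBBRBB: Left { 0, 1, 5/4, 11/8, 23/16, 93/64, 187/128 }, Right { 47/32, 3/2, 2 } => simplest 375/256
BBRRBBBRBBB: Left { 0, 1, 5/4, 11/8, 23/16, 93/64, 187/128, 375/256 }, Right { 47/32, 3/2, 2 } => simplest 751/512
BBRRBBBRBBBB: Left { 0, 1, 5/4, 11/8, 23/16, 93/64, 187/128, 375/256, 751/512 }, Right { 47/32, 3/2, 2 } => simplest 1503/1024
BBRRBBBRBBBBR: Left { 0, 1, 5/4, 11/8, 23/16, 93/64, 187/128, 375/256, 751/512 }, Right { 1503/1024, 47/32, 3/2, 2 } => simplest 3005/2048
BBRRBBBRBBBBRR: Left { 0, 1, 5/4, 11/8, 23/16, 93/64, 187/128, 375/256, 751/512 }, Right { 3005/2048, 1503/1024, 47/32, 3/2, 2 } => simplest 6009/4096
BBRRBBBRBBBBRRR: Left { 0, 1, 5/4, 11/8, 23/16, 93/64, 187/128, 375/256, 751/512 }, Right { 6009/4096, 3005/2048, 1503/1024, 47/32, 3/2, 2 } => simplest 12017/8192

12017/8192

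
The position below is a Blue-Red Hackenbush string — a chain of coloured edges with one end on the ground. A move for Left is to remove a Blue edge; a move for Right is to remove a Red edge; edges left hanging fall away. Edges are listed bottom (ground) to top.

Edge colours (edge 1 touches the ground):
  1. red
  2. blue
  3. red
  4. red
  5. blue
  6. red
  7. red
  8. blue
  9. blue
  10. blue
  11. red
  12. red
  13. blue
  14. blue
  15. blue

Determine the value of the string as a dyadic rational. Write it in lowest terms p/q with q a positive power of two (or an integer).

1 of 15 · r · max L −∞ · min R 0 = -1
2 of 15 · rb · max L -1 · min R 0 = -1/2
3 of 15 · rbr · max L -1 · min R -1/2 = -3/4
4 of 15 · rbrr · max L -1 · min R -3/4 = -7/8
5 of 15 · rbrrb · max L -7/8 · min R -3/4 = -13/16
6 of 15 · rbrrbr · max L -7/8 · min R -13/16 = -27/32
7 of 15 · rbrrbrr · max L -7/8 · min R -27/32 = -55/64
8 of 15 · rbrrbrrb · max L -55/64 · min R -27/32 = -109/128
9 of 15 · rbrrbrrbb · max L -109/128 · min R -27/32 = -217/256
10 of 15 · rbrrbrrbbb · max L -217/256 · min R -27/32 = -433/512
11 of 15 · rbrrbrrbbbr · max L -217/256 · min R -433/512 = -867/1024
12 of 15 · rbrrbrrbbbrr · max L -217/256 · min R -867/1024 = -1735/2048
13 of 15 · rbrrbrrbbbrrb · max L -1735/2048 · min R -867/1024 = -3469/4096
14 of 15 · rbrrbrrbbbrrbb · max L -3469/4096 · min R -867/1024 = -6937/8192
15 of 15 · rbrrbrrbbbrrbbb · max L -6937/8192 · min R -867/1024 = -13873/16384

-13873/16384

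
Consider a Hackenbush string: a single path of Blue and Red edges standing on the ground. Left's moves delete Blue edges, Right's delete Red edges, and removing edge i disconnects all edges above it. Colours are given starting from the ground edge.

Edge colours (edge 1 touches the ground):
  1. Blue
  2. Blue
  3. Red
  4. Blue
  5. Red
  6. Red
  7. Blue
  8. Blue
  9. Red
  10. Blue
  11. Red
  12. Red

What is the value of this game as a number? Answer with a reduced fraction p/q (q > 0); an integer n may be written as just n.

Build G(s[:k]) for k = 1..12, string s = Blue Blue Red Blue Red Red Blue Blue Red Blue Red Red.
edge 1 of 12 (Blue): { 0 | — } = 1
edge 2 of 12 (Blue): { 0 1 | — } = 2
edge 3 of 12 (Red): { 0 1 | 2 } = 3/2
edge 4 of 12 (Blue): { 0 1 3/2 | 2 } = 7/4
edge 5 of 12 (Red): { 0 1 3/2 | 7/4 2 } = 13/8
edge 6 of 12 (Red): { 0 1 3/2 | 13/8 7/4 2 } = 25/16
edge 7 of 12 (Blue): { 0 1 3/2 25/16 | 13/8 7/4 2 } = 51/32
edge 8 of 12 (Blue): { 0 1 3/2 25/16 51/32 | 13/8 7/4 2 } = 103/64
edge 9 of 12 (Red): { 0 1 3/2 25/16 51/32 | 103/64 13/8 7/4 2 } = 205/128
edge 10 of 12 (Blue): { 0 1 3/2 25/16 51/32 205/128 | 103/64 13/8 7/4 2 } = 411/256
edge 11 of 12 (Red): { 0 1 3/2 25/16 51/32 205/128 | 411/256 103/64 13/8 7/4 2 } = 821/512
edge 12 of 12 (Red): { 0 1 3/2 25/16 51/32 205/128 | 821/512 411/256 103/64 13/8 7/4 2 } = 1641/1024

1641/1024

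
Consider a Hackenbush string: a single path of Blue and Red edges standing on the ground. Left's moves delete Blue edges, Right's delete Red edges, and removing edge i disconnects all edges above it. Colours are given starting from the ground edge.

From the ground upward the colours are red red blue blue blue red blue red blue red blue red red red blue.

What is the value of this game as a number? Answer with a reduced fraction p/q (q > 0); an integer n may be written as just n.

edge 1 of 15 (red): {  | 0 } ⇒ -1
edge 2 of 15 (red): {  | -1 0 } ⇒ -2
edge 3 of 15 (blue): { -2 | -1 0 } ⇒ -3/2
edge 4 of 15 (blue): { -2 -3/2 | -1 0 } ⇒ -5/4
edge 5 of 15 (blue): { -2 -3/2 -5/4 | -1 0 } ⇒ -9/8
edge 6 of 15 (red): { -2 -3/2 -5/4 | -9/8 -1 0 } ⇒ -19/16
edge 7 of 15 (blue): { -2 -3/2 -5/4 -19/16 | -9/8 -1 0 } ⇒ -37/32
edge 8 of 15 (red): { -2 -3/2 -5/4 -19/16 | -37/32 -9/8 -1 0 } ⇒ -75/64
edge 9 of 15 (blue): { -2 -3/2 -5/4 -19/16 -75/64 | -37/32 -9/8 -1 0 } ⇒ -149/128
edge 10 of 15 (red): { -2 -3/2 -5/4 -19/16 -75/64 | -149/128 -37/32 -9/8 -1 0 } ⇒ -299/256
edge 11 of 15 (blue): { -2 -3/2 -5/4 -19/16 -75/64 -299/256 | -149/128 -37/32 -9/8 -1 0 } ⇒ -597/512
edge 12 of 15 (red): { -2 -3/2 -5/4 -19/16 -75/64 -299/256 | -597/512 -149/128 -37/32 -9/8 -1 0 } ⇒ -1195/1024
edge 13 of 15 (red): { -2 -3/2 -5/4 -19/16 -75/64 -299/256 | -1195/1024 -597/512 -149/128 -37/32 -9/8 -1 0 } ⇒ -2391/2048
edge 14 of 15 (red): { -2 -3/2 -5/4 -19/16 -75/64 -299/256 | -2391/2048 -1195/1024 -597/512 -149/128 -37/32 -9/8 -1 0 } ⇒ -4783/4096
edge 15 of 15 (blue): { -2 -3/2 -5/4 -19/16 -75/64 -299/256 -4783/4096 | -2391/2048 -1195/1024 -597/512 -149/128 -37/32 -9/8 -1 0 } ⇒ -9565/8192

-9565/8192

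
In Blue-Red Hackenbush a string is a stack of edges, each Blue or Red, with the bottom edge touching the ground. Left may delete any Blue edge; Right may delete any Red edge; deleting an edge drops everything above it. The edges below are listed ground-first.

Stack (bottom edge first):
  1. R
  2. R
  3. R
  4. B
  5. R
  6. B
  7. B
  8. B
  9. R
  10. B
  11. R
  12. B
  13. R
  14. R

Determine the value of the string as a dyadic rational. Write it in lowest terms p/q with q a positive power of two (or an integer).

G(R) = { ∅ | 0 } — -1
G(RR) = { ∅ | -1 0 } — -2
G(RRR) = { ∅ | -2 -1 0 } — -3
G(RRRB) = { -3 | -2 -1 0 } — -5/2
G(RRRBR) = { -3 | -5/2 -2 -1 0 } — -11/4
G(RRRBRB) = { -3 -11/4 | -5/2 -2 -1 0 } — -21/8
G(RRRBRBB) = { -3 -11/4 -21/8 | -5/2 -2 -1 0 } — -41/16
G(RRRBRBBB) = { -3 -11/4 -21/8 -41/16 | -5/2 -2 -1 0 } — -81/32
G(RRRBRBBBR) = { -3 -11/4 -21/8 -41/16 | -81/32 -5/2 -2 -1 0 } — -163/64
G(RRRBRBBBRB) = { -3 -11/4 -21/8 -41/16 -163/64 | -81/32 -5/2 -2 -1 0 } — -325/128
G(RRRBRBBBRBR) = { -3 -11/4 -21/8 -41/16 -163/64 | -325/128 -81/32 -5/2 -2 -1 0 } — -651/256
G(RRRBRBBBRBRB) = { -3 -11/4 -21/8 -41/16 -163/64 -651/256 | -325/128 -81/32 -5/2 -2 -1 0 } — -1301/512
G(RRRBRBBBRBRBR) = { -3 -11/4 -21/8 -41/16 -163/64 -651/256 | -1301/512 -325/128 -81/32 -5/2 -2 -1 0 } — -2603/1024
G(RRRBRBBBRBRBRR) = { -3 -11/4 -21/8 -41/16 -163/64 -651/256 | -2603/1024 -1301/512 -325/128 -81/32 -5/2 -2 -1 0 } — -5207/2048

-5207/2048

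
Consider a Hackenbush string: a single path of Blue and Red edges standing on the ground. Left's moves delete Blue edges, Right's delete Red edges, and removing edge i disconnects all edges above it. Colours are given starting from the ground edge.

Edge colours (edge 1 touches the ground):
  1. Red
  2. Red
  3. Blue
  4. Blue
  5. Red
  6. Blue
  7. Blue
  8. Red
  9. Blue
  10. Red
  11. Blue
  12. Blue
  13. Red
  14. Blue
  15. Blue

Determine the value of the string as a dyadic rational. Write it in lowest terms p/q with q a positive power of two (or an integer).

Prefix values for Red Red Blue Blue Red Blue Blue Red Blue Red Blue Blue Red Blue Blue via {L|R} + simplicity:
v_1 [R]  L=[—]  R=[0]  ⇒ -1
v_2 [RR]  L=[—]  R=[-1,0]  ⇒ -2
v_3 [RRB]  L=[-2]  R=[-1,0]  ⇒ -3/2
v_4 [RRBB]  L=[-2,-3/2]  R=[-1,0]  ⇒ -5/4
v_5 [RRBBR]  L=[-2,-3/2]  R=[-5/4,-1,0]  ⇒ -11/8
v_6 [RRBBRB]  L=[-2,-3/2,-11/8]  R=[-5/4,-1,0]  ⇒ -21/16
v_7 [RRBBRBB]  L=[-2,-3/2,-11/8,-21/16]  R=[-5/4,-1,0]  ⇒ -41/32
v_8 [RRBBRBBR]  L=[-2,-3/2,-11/8,-21/16]  R=[-41/32,-5/4,-1,0]  ⇒ -83/64
v_9 [RRBBRBBRB]  L=[-2,-3/2,-11/8,-21/16,-83/64]  R=[-41/32,-5/4,-1,0]  ⇒ -165/128
v_10 [RRBBRBBRBR]  L=[-2,-3/2,-11/8,-21/16,-83/64]  R=[-165/128,-41/32,-5/4,-1,0]  ⇒ -331/256
v_11 [RRBBRBBRBRB]  L=[-2,-3/2,-11/8,-21/16,-83/64,-331/256]  R=[-165/128,-41/32,-5/4,-1,0]  ⇒ -661/512
v_12 [RRBBRBBRBRBB]  L=[-2,-3/2,-11/8,-21/16,-83/64,-331/256,-661/512]  R=[-165/128,-41/32,-5/4,-1,0]  ⇒ -1321/1024
v_13 [RRBBRBBRBRBBR]  L=[-2,-3/2,-11/8,-21/16,-83/64,-331/256,-661/512]  R=[-1321/1024,-165/128,-41/32,-5/4,-1,0]  ⇒ -2643/2048
v_14 [RRBBRBBRBRBBRB]  L=[-2,-3/2,-11/8,-21/16,-83/64,-331/256,-661/512,-2643/2048]  R=[-1321/1024,-165/128,-41/32,-5/4,-1,0]  ⇒ -5285/4096
v_15 [RRBBRBBRBRBBRBB]  L=[-2,-3/2,-11/8,-21/16,-83/64,-331/256,-661/512,-2643/2048,-5285/4096]  R=[-1321/1024,-165/128,-41/32,-5/4,-1,0]  ⇒ -10569/8192

-10569/8192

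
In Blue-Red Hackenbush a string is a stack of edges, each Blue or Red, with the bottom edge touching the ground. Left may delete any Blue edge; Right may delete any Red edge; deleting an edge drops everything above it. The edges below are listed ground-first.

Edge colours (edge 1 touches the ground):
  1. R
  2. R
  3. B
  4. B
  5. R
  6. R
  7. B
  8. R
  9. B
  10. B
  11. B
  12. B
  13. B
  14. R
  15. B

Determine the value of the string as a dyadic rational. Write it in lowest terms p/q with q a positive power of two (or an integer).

-11525/8192

edge 1 of 15 (R): { · | 0 } gives -1
edge 2 of 15 (R): { · | -1 0 } gives -2
edge 3 of 15 (B): { -2 | -1 0 } gives -3/2
edge 4 of 15 (B): { -2 -3/2 | -1 0 } gives -5/4
edge 5 of 15 (R): { -2 -3/2 | -5/4 -1 0 } gives -11/8
edge 6 of 15 (R): { -2 -3/2 | -11/8 -5/4 -1 0 } gives -23/16
edge 7 of 15 (B): { -2 -3/2 -23/16 | -11/8 -5/4 -1 0 } gives -45/32
edge 8 of 15 (R): { -2 -3/2 -23/16 | -45/32 -11/8 -5/4 -1 0 } gives -91/64
edge 9 of 15 (B): { -2 -3/2 -23/16 -91/64 | -45/32 -11/8 -5/4 -1 0 } gives -181/128
edge 10 of 15 (B): { -2 -3/2 -23/16 -91/64 -181/128 | -45/32 -11/8 -5/4 -1 0 } gives -361/256
edge 11 of 15 (B): { -2 -3/2 -23/16 -91/64 -181/128 -361/256 | -45/32 -11/8 -5/4 -1 0 } gives -721/512
edge 12 of 15 (B): { -2 -3/2 -23/16 -91/64 -181/128 -361/256 -721/512 | -45/32 -11/8 -5/4 -1 0 } gives -1441/1024
edge 13 of 15 (B): { -2 -3/2 -23/16 -91/64 -181/128 -361/256 -721/512 -1441/1024 | -45/32 -11/8 -5/4 -1 0 } gives -2881/2048
edge 14 of 15 (R): { -2 -3/2 -23/16 -91/64 -181/128 -361/256 -721/512 -1441/1024 | -2881/2048 -45/32 -11/8 -5/4 -1 0 } gives -5763/4096
edge 15 of 15 (B): { -2 -3/2 -23/16 -91/64 -181/128 -361/256 -721/512 -1441/1024 -5763/4096 | -2881/2048 -45/32 -11/8 -5/4 -1 0 } gives -11525/8192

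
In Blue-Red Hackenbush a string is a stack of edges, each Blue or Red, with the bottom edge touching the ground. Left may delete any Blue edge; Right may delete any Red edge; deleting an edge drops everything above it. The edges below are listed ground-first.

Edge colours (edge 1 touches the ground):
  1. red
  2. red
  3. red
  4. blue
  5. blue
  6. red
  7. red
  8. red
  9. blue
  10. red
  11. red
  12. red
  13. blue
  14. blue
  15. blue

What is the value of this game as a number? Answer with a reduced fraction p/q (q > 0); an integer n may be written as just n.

-10097/4096

Build g(s[:k]) for k = 1..15, string s = red red red blue blue red red red blue red red red blue blue blue.
edge 1 of 15 (red): { (no moves) | 0 } ⇒ -1
edge 2 of 15 (red): { (no moves) | -1; 0 } ⇒ -2
edge 3 of 15 (red): { (no moves) | -2; -1; 0 } ⇒ -3
edge 4 of 15 (blue): { -3 | -2; -1; 0 } ⇒ -5/2
edge 5 of 15 (blue): { -3; -5/2 | -2; -1; 0 } ⇒ -9/4
edge 6 of 15 (red): { -3; -5/2 | -9/4; -2; -1; 0 } ⇒ -19/8
edge 7 of 15 (red): { -3; -5/2 | -19/8; -9/4; -2; -1; 0 } ⇒ -39/16
edge 8 of 15 (red): { -3; -5/2 | -39/16; -19/8; -9/4; -2; -1; 0 } ⇒ -79/32
edge 9 of 15 (blue): { -3; -5/2; -79/32 | -39/16; -19/8; -9/4; -2; -1; 0 } ⇒ -157/64
edge 10 of 15 (red): { -3; -5/2; -79/32 | -157/64; -39/16; -19/8; -9/4; -2; -1; 0 } ⇒ -315/128
edge 11 of 15 (red): { -3; -5/2; -79/32 | -315/128; -157/64; -39/16; -19/8; -9/4; -2; -1; 0 } ⇒ -631/256
edge 12 of 15 (red): { -3; -5/2; -79/32 | -631/256; -315/128; -157/64; -39/16; -19/8; -9/4; -2; -1; 0 } ⇒ -1263/512
edge 13 of 15 (blue): { -3; -5/2; -79/32; -1263/512 | -631/256; -315/128; -157/64; -39/16; -19/8; -9/4; -2; -1; 0 } ⇒ -2525/1024
edge 14 of 15 (blue): { -3; -5/2; -79/32; -1263/512; -2525/1024 | -631/256; -315/128; -157/64; -39/16; -19/8; -9/4; -2; -1; 0 } ⇒ -5049/2048
edge 15 of 15 (blue): { -3; -5/2; -79/32; -1263/512; -2525/1024; -5049/2048 | -631/256; -315/128; -157/64; -39/16; -19/8; -9/4; -2; -1; 0 } ⇒ -10097/4096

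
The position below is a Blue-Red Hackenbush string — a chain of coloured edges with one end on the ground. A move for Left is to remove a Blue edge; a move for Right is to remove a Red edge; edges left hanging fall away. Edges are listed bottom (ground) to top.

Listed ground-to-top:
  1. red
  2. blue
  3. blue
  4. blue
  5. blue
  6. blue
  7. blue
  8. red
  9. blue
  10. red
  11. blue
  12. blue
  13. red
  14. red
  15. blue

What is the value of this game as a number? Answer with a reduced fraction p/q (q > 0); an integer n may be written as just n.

-333/16384

Recurse on prefixes of the 15-edge string red blue blue blue blue blue blue red blue red blue blue red red blue:
val_1 [r]  L=[]  R=[0]  = -1
val_2 [rb]  L=[-1]  R=[0]  = -1/2
val_3 [rbb]  L=[-1; -1/2]  R=[0]  = -1/4
val_4 [rbbb]  L=[-1; -1/2; -1/4]  R=[0]  = -1/8
val_5 [rbbbb]  L=[-1; -1/2; -1/4; -1/8]  R=[0]  = -1/16
val_6 [rbbbbb]  L=[-1; -1/2; -1/4; -1/8; -1/16]  R=[0]  = -1/32
val_7 [rbbbbbb]  L=[-1; -1/2; -1/4; -1/8; -1/16; -1/32]  R=[0]  = -1/64
val_8 [rbbbbbbr]  L=[-1; -1/2; -1/4; -1/8; -1/16; -1/32]  R=[-1/64; 0]  = -3/128
val_9 [rbbbbbbrb]  L=[-1; -1/2; -1/4; -1/8; -1/16; -1/32; -3/128]  R=[-1/64; 0]  = -5/256
val_10 [rbbbbbbrbr]  L=[-1; -1/2; -1/4; -1/8; -1/16; -1/32; -3/128]  R=[-5/256; -1/64; 0]  = -11/512
val_11 [rbbbbbbrbrb]  L=[-1; -1/2; -1/4; -1/8; -1/16; -1/32; -3/128; -11/512]  R=[-5/256; -1/64; 0]  = -21/1024
val_12 [rbbbbbbrbrbb]  L=[-1; -1/2; -1/4; -1/8; -1/16; -1/32; -3/128; -11/512; -21/1024]  R=[-5/256; -1/64; 0]  = -41/2048
val_13 [rbbbbbbrbrbbr]  L=[-1; -1/2; -1/4; -1/8; -1/16; -1/32; -3/128; -11/512; -21/1024]  R=[-41/2048; -5/256; -1/64; 0]  = -83/4096
val_14 [rbbbbbbrbrbbrr]  L=[-1; -1/2; -1/4; -1/8; -1/16; -1/32; -3/128; -11/512; -21/1024]  R=[-83/4096; -41/2048; -5/256; -1/64; 0]  = -167/8192
val_15 [rbbbbbbrbrbbrrb]  L=[-1; -1/2; -1/4; -1/8; -1/16; -1/32; -3/128; -11/512; -21/1024; -167/8192]  R=[-83/4096; -41/2048; -5/256; -1/64; 0]  = -333/16384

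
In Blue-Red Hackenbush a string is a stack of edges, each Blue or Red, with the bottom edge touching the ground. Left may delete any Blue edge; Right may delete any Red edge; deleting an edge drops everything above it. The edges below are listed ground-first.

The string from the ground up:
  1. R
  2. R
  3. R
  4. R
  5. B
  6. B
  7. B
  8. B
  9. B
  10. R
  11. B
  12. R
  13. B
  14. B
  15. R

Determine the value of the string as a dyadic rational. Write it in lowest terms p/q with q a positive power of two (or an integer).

R: Left { none }, Right { 0 } -> simplest -1
RR: Left { none }, Right { -1, 0 } -> simplest -2
RRR: Left { none }, Right { -2, -1, 0 } -> simplest -3
RRRR: Left { none }, Right { -3, -2, -1, 0 } -> simplest -4
RRRRB: Left { -4 }, Right { -3, -2, -1, 0 } -> simplest -7/2
RRRRBB: Left { -4, -7/2 }, Right { -3, -2, -1, 0 } -> simplest -13/4
RRRRBBB: Left { -4, -7/2, -13/4 }, Right { -3, -2, -1, 0 } -> simplest -25/8
RRRRBBBB: Left { -4, -7/2, -13/4, -25/8 }, Right { -3, -2, -1, 0 } -> simplest -49/16
RRRRBBBBB: Left { -4, -7/2, -13/4, -25/8, -49/16 }, Right { -3, -2, -1, 0 } -> simplest -97/32
RRRRBBBBBR: Left { -4, -7/2, -13/4, -25/8, -49/16 }, Right { -97/32, -3, -2, -1, 0 } -> simplest -195/64
RRRRBBBBBRB: Left { -4, -7/2, -13/4, -25/8, -49/16, -195/64 }, Right { -97/32, -3, -2, -1, 0 } -> simplest -389/128
RRRRBBBBBRBR: Left { -4, -7/2, -13/4, -25/8, -49/16, -195/64 }, Right { -389/128, -97/32, -3, -2, -1, 0 } -> simplest -779/256
RRRRBBBBBRBRB: Left { -4, -7/2, -13/4, -25/8, -49/16, -195/64, -779/256 }, Right { -389/128, -97/32, -3, -2, -1, 0 } -> simplest -1557/512
RRRRBBBBBRBRBB: Left { -4, -7/2, -13/4, -25/8, -49/16, -195/64, -779/256, -1557/512 }, Right { -389/128, -97/32, -3, -2, -1, 0 } -> simplest -3113/1024
RRRRBBBBBRBRBBR: Left { -4, -7/2, -13/4, -25/8, -49/16, -195/64, -779/256, -1557/512 }, Right { -3113/1024, -389/128, -97/32, -3, -2, -1, 0 } -> simplest -6227/2048

-6227/2048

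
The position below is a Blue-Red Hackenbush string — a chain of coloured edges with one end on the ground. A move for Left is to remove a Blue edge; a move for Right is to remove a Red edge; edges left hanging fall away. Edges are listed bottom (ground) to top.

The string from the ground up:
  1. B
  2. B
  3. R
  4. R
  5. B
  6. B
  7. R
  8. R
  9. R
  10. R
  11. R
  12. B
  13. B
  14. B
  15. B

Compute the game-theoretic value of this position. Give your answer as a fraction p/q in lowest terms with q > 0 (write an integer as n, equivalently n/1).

v(B) = { 0 | · } => 1
v(BB) = { 0,1 | · } => 2
v(BBR) = { 0,1 | 2 } => 3/2
v(BBRR) = { 0,1 | 3/2,2 } => 5/4
v(BBRRB) = { 0,1,5/4 | 3/2,2 } => 11/8
v(BBRRBB) = { 0,1,5/4,11/8 | 3/2,2 } => 23/16
v(BBRRBBR) = { 0,1,5/4,11/8 | 23/16,3/2,2 } => 45/32
v(BBRRBBRR) = { 0,1,5/4,11/8 | 45/32,23/16,3/2,2 } => 89/64
v(BBRRBBRRR) = { 0,1,5/4,11/8 | 89/64,45/32,23/16,3/2,2 } => 177/128
v(BBRRBBRRRR) = { 0,1,5/4,11/8 | 177/128,89/64,45/32,23/16,3/2,2 } => 353/256
v(BBRRBBRRRRR) = { 0,1,5/4,11/8 | 353/256,177/128,89/64,45/32,23/16,3/2,2 } => 705/512
v(BBRRBBRRRRRB) = { 0,1,5/4,11/8,705/512 | 353/256,177/128,89/64,45/32,23/16,3/2,2 } => 1411/1024
v(BBRRBBRRRRRBB) = { 0,1,5/4,11/8,705/512,1411/1024 | 353/256,177/128,89/64,45/32,23/16,3/2,2 } => 2823/2048
v(BBRRBBRRRRRBBB) = { 0,1,5/4,11/8,705/512,1411/1024,2823/2048 | 353/256,177/128,89/64,45/32,23/16,3/2,2 } => 5647/4096
v(BBRRBBRRRRRBBBB) = { 0,1,5/4,11/8,705/512,1411/1024,2823/2048,5647/4096 | 353/256,177/128,89/64,45/32,23/16,3/2,2 } => 11295/8192

11295/8192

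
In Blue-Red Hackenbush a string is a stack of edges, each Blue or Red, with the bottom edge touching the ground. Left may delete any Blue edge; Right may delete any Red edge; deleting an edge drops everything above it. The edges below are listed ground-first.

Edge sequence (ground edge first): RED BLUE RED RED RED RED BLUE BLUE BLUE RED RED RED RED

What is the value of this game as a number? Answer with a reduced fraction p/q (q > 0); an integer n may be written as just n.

G_1 [R]  L=[∅]  R=[0]  -> -1
G_2 [RB]  L=[-1]  R=[0]  -> -1/2
G_3 [RBR]  L=[-1]  R=[-1/2 0]  -> -3/4
G_4 [RBRR]  L=[-1]  R=[-3/4 -1/2 0]  -> -7/8
G_5 [RBRRR]  L=[-1]  R=[-7/8 -3/4 -1/2 0]  -> -15/16
G_6 [RBRRRR]  L=[-1]  R=[-15/16 -7/8 -3/4 -1/2 0]  -> -31/32
G_7 [RBRRRRB]  L=[-1 -31/32]  R=[-15/16 -7/8 -3/4 -1/2 0]  -> -61/64
G_8 [RBRRRRBB]  L=[-1 -31/32 -61/64]  R=[-15/16 -7/8 -3/4 -1/2 0]  -> -121/128
G_9 [RBRRRRBBB]  L=[-1 -31/32 -61/64 -121/128]  R=[-15/16 -7/8 -3/4 -1/2 0]  -> -241/256
G_10 [RBRRRRBBBR]  L=[-1 -31/32 -61/64 -121/128]  R=[-241/256 -15/16 -7/8 -3/4 -1/2 0]  -> -483/512
G_11 [RBRRRRBBBRR]  L=[-1 -31/32 -61/64 -121/128]  R=[-483/512 -241/256 -15/16 -7/8 -3/4 -1/2 0]  -> -967/1024
G_12 [RBRRRRBBBRRR]  L=[-1 -31/32 -61/64 -121/128]  R=[-967/1024 -483/512 -241/256 -15/16 -7/8 -3/4 -1/2 0]  -> -1935/2048
G_13 [RBRRRRBBBRRRR]  L=[-1 -31/32 -61/64 -121/128]  R=[-1935/2048 -967/1024 -483/512 -241/256 -15/16 -7/8 -3/4 -1/2 0]  -> -3871/4096

-3871/4096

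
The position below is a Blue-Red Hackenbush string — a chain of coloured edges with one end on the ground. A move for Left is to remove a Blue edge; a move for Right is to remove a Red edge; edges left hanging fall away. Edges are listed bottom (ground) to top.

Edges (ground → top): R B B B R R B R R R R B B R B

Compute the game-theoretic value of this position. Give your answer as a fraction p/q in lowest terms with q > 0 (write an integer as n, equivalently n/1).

value_1 [R]  L=[—]  R=[0]  gives -1
value_2 [RB]  L=[-1]  R=[0]  gives -1/2
value_3 [RBB]  L=[-1, -1/2]  R=[0]  gives -1/4
value_4 [RBBB]  L=[-1, -1/2, -1/4]  R=[0]  gives -1/8
value_5 [RBBBR]  L=[-1, -1/2, -1/4]  R=[-1/8, 0]  gives -3/16
value_6 [RBBBRR]  L=[-1, -1/2, -1/4]  R=[-3/16, -1/8, 0]  gives -7/32
value_7 [RBBBRRB]  L=[-1, -1/2, -1/4, -7/32]  R=[-3/16, -1/8, 0]  gives -13/64
value_8 [RBBBRRBR]  L=[-1, -1/2, -1/4, -7/32]  R=[-13/64, -3/16, -1/8, 0]  gives -27/128
value_9 [RBBBRRBRR]  L=[-1, -1/2, -1/4, -7/32]  R=[-27/128, -13/64, -3/16, -1/8, 0]  gives -55/256
value_10 [RBBBRRBRRR]  L=[-1, -1/2, -1/4, -7/32]  R=[-55/256, -27/128, -13/64, -3/16, -1/8, 0]  gives -111/512
value_11 [RBBBRRBRRRR]  L=[-1, -1/2, -1/4, -7/32]  R=[-111/512, -55/256, -27/128, -13/64, -3/16, -1/8, 0]  gives -223/1024
value_12 [RBBBRRBRRRRB]  L=[-1, -1/2, -1/4, -7/32, -223/1024]  R=[-111/512, -55/256, -27/128, -13/64, -3/16, -1/8, 0]  gives -445/2048
value_13 [RBBBRRBRRRRBB]  L=[-1, -1/2, -1/4, -7/32, -223/1024, -445/2048]  R=[-111/512, -55/256, -27/128, -13/64, -3/16, -1/8, 0]  gives -889/4096
value_14 [RBBBRRBRRRRBBR]  L=[-1, -1/2, -1/4, -7/32, -223/1024, -445/2048]  R=[-889/4096, -111/512, -55/256, -27/128, -13/64, -3/16, -1/8, 0]  gives -1779/8192
value_15 [RBBBRRBRRRRBBRB]  L=[-1, -1/2, -1/4, -7/32, -223/1024, -445/2048, -1779/8192]  R=[-889/4096, -111/512, -55/256, -27/128, -13/64, -3/16, -1/8, 0]  gives -3557/16384

-3557/16384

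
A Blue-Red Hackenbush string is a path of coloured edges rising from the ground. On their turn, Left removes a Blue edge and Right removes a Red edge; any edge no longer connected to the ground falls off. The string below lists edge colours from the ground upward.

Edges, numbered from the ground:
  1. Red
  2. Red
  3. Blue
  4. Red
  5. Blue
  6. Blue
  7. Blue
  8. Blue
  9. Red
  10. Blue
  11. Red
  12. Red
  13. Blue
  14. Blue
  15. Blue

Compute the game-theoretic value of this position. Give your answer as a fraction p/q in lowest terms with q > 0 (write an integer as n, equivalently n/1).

-12465/8192

Recurse on prefixes of the 15-edge string Red Red Blue Red Blue Blue Blue Blue Red Blue Red Red Blue Blue Blue:
g_1 [R]  L=[—]  R=[0]  — -1
g_2 [RR]  L=[—]  R=[-1, 0]  — -2
g_3 [RRB]  L=[-2]  R=[-1, 0]  — -3/2
g_4 [RRBR]  L=[-2]  R=[-3/2, -1, 0]  — -7/4
g_5 [RRBRB]  L=[-2, -7/4]  R=[-3/2, -1, 0]  — -13/8
g_6 [RRBRBB]  L=[-2, -7/4, -13/8]  R=[-3/2, -1, 0]  — -25/16
g_7 [RRBRBBB]  L=[-2, -7/4, -13/8, -25/16]  R=[-3/2, -1, 0]  — -49/32
g_8 [RRBRBBBB]  L=[-2, -7/4, -13/8, -25/16, -49/32]  R=[-3/2, -1, 0]  — -97/64
g_9 [RRBRBBBBR]  L=[-2, -7/4, -13/8, -25/16, -49/32]  R=[-97/64, -3/2, -1, 0]  — -195/128
g_10 [RRBRBBBBRB]  L=[-2, -7/4, -13/8, -25/16, -49/32, -195/128]  R=[-97/64, -3/2, -1, 0]  — -389/256
g_11 [RRBRBBBBRBR]  L=[-2, -7/4, -13/8, -25/16, -49/32, -195/128]  R=[-389/256, -97/64, -3/2, -1, 0]  — -779/512
g_12 [RRBRBBBBRBRR]  L=[-2, -7/4, -13/8, -25/16, -49/32, -195/128]  R=[-779/512, -389/256, -97/64, -3/2, -1, 0]  — -1559/1024
g_13 [RRBRBBBBRBRRB]  L=[-2, -7/4, -13/8, -25/16, -49/32, -195/128, -1559/1024]  R=[-779/512, -389/256, -97/64, -3/2, -1, 0]  — -3117/2048
g_14 [RRBRBBBBRBRRBB]  L=[-2, -7/4, -13/8, -25/16, -49/32, -195/128, -1559/1024, -3117/2048]  R=[-779/512, -389/256, -97/64, -3/2, -1, 0]  — -6233/4096
g_15 [RRBRBBBBRBRRBBB]  L=[-2, -7/4, -13/8, -25/16, -49/32, -195/128, -1559/1024, -3117/2048, -6233/4096]  R=[-779/512, -389/256, -97/64, -3/2, -1, 0]  — -12465/8192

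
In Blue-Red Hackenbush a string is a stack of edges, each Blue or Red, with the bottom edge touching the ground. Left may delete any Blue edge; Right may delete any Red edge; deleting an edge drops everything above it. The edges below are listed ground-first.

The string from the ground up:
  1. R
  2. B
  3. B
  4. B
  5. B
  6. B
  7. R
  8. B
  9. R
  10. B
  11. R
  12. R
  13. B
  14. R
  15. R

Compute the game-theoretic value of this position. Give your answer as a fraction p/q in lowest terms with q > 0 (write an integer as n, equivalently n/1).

-695/16384

step 1: add R to get R; options L={ none } R={ 0 } so -1
step 2: add B to get RB; options L={ -1 } R={ 0 } so -1/2
step 3: add B to get RBB; options L={ -1, -1/2 } R={ 0 } so -1/4
step 4: add B to get RBBB; options L={ -1, -1/2, -1/4 } R={ 0 } so -1/8
step 5: add B to get RBBBB; options L={ -1, -1/2, -1/4, -1/8 } R={ 0 } so -1/16
step 6: add B to get RBBBBB; options L={ -1, -1/2, -1/4, -1/8, -1/16 } R={ 0 } so -1/32
step 7: add R to get RBBBBBR; options L={ -1, -1/2, -1/4, -1/8, -1/16 } R={ -1/32, 0 } so -3/64
step 8: add B to get RBBBBBRB; options L={ -1, -1/2, -1/4, -1/8, -1/16, -3/64 } R={ -1/32, 0 } so -5/128
step 9: add R to get RBBBBBRBR; options L={ -1, -1/2, -1/4, -1/8, -1/16, -3/64 } R={ -5/128, -1/32, 0 } so -11/256
step 10: add B to get RBBBBBRBRB; options L={ -1, -1/2, -1/4, -1/8, -1/16, -3/64, -11/256 } R={ -5/128, -1/32, 0 } so -21/512
step 11: add R to get RBBBBBRBRBR; options L={ -1, -1/2, -1/4, -1/8, -1/16, -3/64, -11/256 } R={ -21/512, -5/128, -1/32, 0 } so -43/1024
step 12: add R to get RBBBBBRBRBRR; options L={ -1, -1/2, -1/4, -1/8, -1/16, -3/64, -11/256 } R={ -43/1024, -21/512, -5/128, -1/32, 0 } so -87/2048
step 13: add B to get RBBBBBRBRBRRB; options L={ -1, -1/2, -1/4, -1/8, -1/16, -3/64, -11/256, -87/2048 } R={ -43/1024, -21/512, -5/128, -1/32, 0 } so -173/4096
step 14: add R to get RBBBBBRBRBRRBR; options L={ -1, -1/2, -1/4, -1/8, -1/16, -3/64, -11/256, -87/2048 } R={ -173/4096, -43/1024, -21/512, -5/128, -1/32, 0 } so -347/8192
step 15: add R to get RBBBBBRBRBRRBRR; options L={ -1, -1/2, -1/4, -1/8, -1/16, -3/64, -11/256, -87/2048 } R={ -347/8192, -173/4096, -43/1024, -21/512, -5/128, -1/32, 0 } so -695/16384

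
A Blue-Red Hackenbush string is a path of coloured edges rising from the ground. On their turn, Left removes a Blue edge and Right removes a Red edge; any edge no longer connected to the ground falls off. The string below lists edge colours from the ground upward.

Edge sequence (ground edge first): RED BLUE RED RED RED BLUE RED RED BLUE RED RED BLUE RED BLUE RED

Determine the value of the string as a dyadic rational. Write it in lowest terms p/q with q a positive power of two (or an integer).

-15211/16384

1 of 15 · R · max L −∞ · min R 0 -> -1
2 of 15 · RB · max L -1 · min R 0 -> -1/2
3 of 15 · RBR · max L -1 · min R -1/2 -> -3/4
4 of 15 · RBRR · max L -1 · min R -3/4 -> -7/8
5 of 15 · RBRRR · max L -1 · min R -7/8 -> -15/16
6 of 15 · RBRRRB · max L -15/16 · min R -7/8 -> -29/32
7 of 15 · RBRRRBR · max L -15/16 · min R -29/32 -> -59/64
8 of 15 · RBRRRBRR · max L -15/16 · min R -59/64 -> -119/128
9 of 15 · RBRRRBRRB · max L -119/128 · min R -59/64 -> -237/256
10 of 15 · RBRRRBRRBR · max L -119/128 · min R -237/256 -> -475/512
11 of 15 · RBRRRBRRBRR · max L -119/128 · min R -475/512 -> -951/1024
12 of 15 · RBRRRBRRBRRB · max L -951/1024 · min R -475/512 -> -1901/2048
13 of 15 · RBRRRBRRBRRBR · max L -951/1024 · min R -1901/2048 -> -3803/4096
14 of 15 · RBRRRBRRBRRBRB · max L -3803/4096 · min R -1901/2048 -> -7605/8192
15 of 15 · RBRRRBRRBRRBRBR · max L -3803/4096 · min R -7605/8192 -> -15211/16384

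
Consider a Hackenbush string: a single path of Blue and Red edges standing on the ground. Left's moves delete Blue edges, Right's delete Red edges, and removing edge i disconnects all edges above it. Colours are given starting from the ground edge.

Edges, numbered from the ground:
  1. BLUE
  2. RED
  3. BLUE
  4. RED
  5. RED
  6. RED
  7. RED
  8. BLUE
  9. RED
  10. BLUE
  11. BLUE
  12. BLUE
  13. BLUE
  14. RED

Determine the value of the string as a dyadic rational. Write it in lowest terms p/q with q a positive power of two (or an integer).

Recurse on prefixes of the 14-edge string BLUE RED BLUE RED RED RED RED BLUE RED BLUE BLUE BLUE BLUE RED:
edge 1 of 14 (BLUE): { 0 |  } so 1
edge 2 of 14 (RED): { 0 | 1 } so 1/2
edge 3 of 14 (BLUE): { 0, 1/2 | 1 } so 3/4
edge 4 of 14 (RED): { 0, 1/2 | 3/4, 1 } so 5/8
edge 5 of 14 (RED): { 0, 1/2 | 5/8, 3/4, 1 } so 9/16
edge 6 of 14 (RED): { 0, 1/2 | 9/16, 5/8, 3/4, 1 } so 17/32
edge 7 of 14 (RED): { 0, 1/2 | 17/32, 9/16, 5/8, 3/4, 1 } so 33/64
edge 8 of 14 (BLUE): { 0, 1/2, 33/64 | 17/32, 9/16, 5/8, 3/4, 1 } so 67/128
edge 9 of 14 (RED): { 0, 1/2, 33/64 | 67/128, 17/32, 9/16, 5/8, 3/4, 1 } so 133/256
edge 10 of 14 (BLUE): { 0, 1/2, 33/64, 133/256 | 67/128, 17/32, 9/16, 5/8, 3/4, 1 } so 267/512
edge 11 of 14 (BLUE): { 0, 1/2, 33/64, 133/256, 267/512 | 67/128, 17/32, 9/16, 5/8, 3/4, 1 } so 535/1024
edge 12 of 14 (BLUE): { 0, 1/2, 33/64, 133/256, 267/512, 535/1024 | 67/128, 17/32, 9/16, 5/8, 3/4, 1 } so 1071/2048
edge 13 of 14 (BLUE): { 0, 1/2, 33/64, 133/256, 267/512, 535/1024, 1071/2048 | 67/128, 17/32, 9/16, 5/8, 3/4, 1 } so 2143/4096
edge 14 of 14 (RED): { 0, 1/2, 33/64, 133/256, 267/512, 535/1024, 1071/2048 | 2143/4096, 67/128, 17/32, 9/16, 5/8, 3/4, 1 } so 4285/8192

4285/8192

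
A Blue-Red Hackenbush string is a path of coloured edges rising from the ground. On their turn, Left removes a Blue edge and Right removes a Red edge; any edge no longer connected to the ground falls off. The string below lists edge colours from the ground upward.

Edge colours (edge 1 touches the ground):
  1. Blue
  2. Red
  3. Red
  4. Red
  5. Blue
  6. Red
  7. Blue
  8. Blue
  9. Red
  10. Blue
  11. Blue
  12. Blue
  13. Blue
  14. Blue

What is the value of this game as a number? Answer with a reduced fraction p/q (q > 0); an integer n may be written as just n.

edge 1 of 14 (Blue): { 0 | none } — 1
edge 2 of 14 (Red): { 0 | 1 } — 1/2
edge 3 of 14 (Red): { 0 | 1/2, 1 } — 1/4
edge 4 of 14 (Red): { 0 | 1/4, 1/2, 1 } — 1/8
edge 5 of 14 (Blue): { 0, 1/8 | 1/4, 1/2, 1 } — 3/16
edge 6 of 14 (Red): { 0, 1/8 | 3/16, 1/4, 1/2, 1 } — 5/32
edge 7 of 14 (Blue): { 0, 1/8, 5/32 | 3/16, 1/4, 1/2, 1 } — 11/64
edge 8 of 14 (Blue): { 0, 1/8, 5/32, 11/64 | 3/16, 1/4, 1/2, 1 } — 23/128
edge 9 of 14 (Red): { 0, 1/8, 5/32, 11/64 | 23/128, 3/16, 1/4, 1/2, 1 } — 45/256
edge 10 of 14 (Blue): { 0, 1/8, 5/32, 11/64, 45/256 | 23/128, 3/16, 1/4, 1/2, 1 } — 91/512
edge 11 of 14 (Blue): { 0, 1/8, 5/32, 11/64, 45/256, 91/512 | 23/128, 3/16, 1/4, 1/2, 1 } — 183/1024
edge 12 of 14 (Blue): { 0, 1/8, 5/32, 11/64, 45/256, 91/512, 183/1024 | 23/128, 3/16, 1/4, 1/2, 1 } — 367/2048
edge 13 of 14 (Blue): { 0, 1/8, 5/32, 11/64, 45/256, 91/512, 183/1024, 367/2048 | 23/128, 3/16, 1/4, 1/2, 1 } — 735/4096
edge 14 of 14 (Blue): { 0, 1/8, 5/32, 11/64, 45/256, 91/512, 183/1024, 367/2048, 735/4096 | 23/128, 3/16, 1/4, 1/2, 1 } — 1471/8192

1471/8192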